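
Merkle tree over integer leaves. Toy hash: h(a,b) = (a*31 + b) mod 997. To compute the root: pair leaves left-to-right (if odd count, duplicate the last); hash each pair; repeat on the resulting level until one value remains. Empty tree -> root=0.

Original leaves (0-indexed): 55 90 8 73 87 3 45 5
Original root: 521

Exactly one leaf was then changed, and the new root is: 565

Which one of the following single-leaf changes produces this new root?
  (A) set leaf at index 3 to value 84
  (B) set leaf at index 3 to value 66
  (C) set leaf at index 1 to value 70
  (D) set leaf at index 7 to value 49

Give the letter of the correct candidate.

Original leaves: [55, 90, 8, 73, 87, 3, 45, 5]
Target new root: 565
Try each candidate change and compute the resulting root:
Candidate A: set leaf[3] = 84 -> leaves = [55, 90, 8, 84, 87, 3, 45, 5]
  L0: [55, 90, 8, 84, 87, 3, 45, 5]
  L1: h(55,90)=(55*31+90)%997=798 h(8,84)=(8*31+84)%997=332 h(87,3)=(87*31+3)%997=706 h(45,5)=(45*31+5)%997=403 -> [798, 332, 706, 403]
  L2: h(798,332)=(798*31+332)%997=145 h(706,403)=(706*31+403)%997=355 -> [145, 355]
  L3: h(145,355)=(145*31+355)%997=862 -> [862]
  root = 862 != target 565
Candidate B: set leaf[3] = 66 -> leaves = [55, 90, 8, 66, 87, 3, 45, 5]
  L0: [55, 90, 8, 66, 87, 3, 45, 5]
  L1: h(55,90)=(55*31+90)%997=798 h(8,66)=(8*31+66)%997=314 h(87,3)=(87*31+3)%997=706 h(45,5)=(45*31+5)%997=403 -> [798, 314, 706, 403]
  L2: h(798,314)=(798*31+314)%997=127 h(706,403)=(706*31+403)%997=355 -> [127, 355]
  L3: h(127,355)=(127*31+355)%997=304 -> [304]
  root = 304 != target 565
Candidate C: set leaf[1] = 70 -> leaves = [55, 70, 8, 73, 87, 3, 45, 5]
  L0: [55, 70, 8, 73, 87, 3, 45, 5]
  L1: h(55,70)=(55*31+70)%997=778 h(8,73)=(8*31+73)%997=321 h(87,3)=(87*31+3)%997=706 h(45,5)=(45*31+5)%997=403 -> [778, 321, 706, 403]
  L2: h(778,321)=(778*31+321)%997=511 h(706,403)=(706*31+403)%997=355 -> [511, 355]
  L3: h(511,355)=(511*31+355)%997=244 -> [244]
  root = 244 != target 565
Candidate D: set leaf[7] = 49 -> leaves = [55, 90, 8, 73, 87, 3, 45, 49]
  L0: [55, 90, 8, 73, 87, 3, 45, 49]
  L1: h(55,90)=(55*31+90)%997=798 h(8,73)=(8*31+73)%997=321 h(87,3)=(87*31+3)%997=706 h(45,49)=(45*31+49)%997=447 -> [798, 321, 706, 447]
  L2: h(798,321)=(798*31+321)%997=134 h(706,447)=(706*31+447)%997=399 -> [134, 399]
  L3: h(134,399)=(134*31+399)%997=565 -> [565]
  root = 565 == target 565  ** MATCH **
Candidate D produces the target root.

Answer: D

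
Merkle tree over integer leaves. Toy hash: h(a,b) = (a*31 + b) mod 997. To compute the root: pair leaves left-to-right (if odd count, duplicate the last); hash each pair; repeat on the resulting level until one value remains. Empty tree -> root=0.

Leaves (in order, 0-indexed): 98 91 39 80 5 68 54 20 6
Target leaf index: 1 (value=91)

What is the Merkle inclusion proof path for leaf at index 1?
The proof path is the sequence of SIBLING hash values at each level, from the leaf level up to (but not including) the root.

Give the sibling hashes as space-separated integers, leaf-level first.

Answer: 98 292 631 199

Derivation:
L0 (leaves): [98, 91, 39, 80, 5, 68, 54, 20, 6], target index=1
L1: h(98,91)=(98*31+91)%997=138 [pair 0] h(39,80)=(39*31+80)%997=292 [pair 1] h(5,68)=(5*31+68)%997=223 [pair 2] h(54,20)=(54*31+20)%997=697 [pair 3] h(6,6)=(6*31+6)%997=192 [pair 4] -> [138, 292, 223, 697, 192]
  Sibling for proof at L0: 98
L2: h(138,292)=(138*31+292)%997=582 [pair 0] h(223,697)=(223*31+697)%997=631 [pair 1] h(192,192)=(192*31+192)%997=162 [pair 2] -> [582, 631, 162]
  Sibling for proof at L1: 292
L3: h(582,631)=(582*31+631)%997=727 [pair 0] h(162,162)=(162*31+162)%997=199 [pair 1] -> [727, 199]
  Sibling for proof at L2: 631
L4: h(727,199)=(727*31+199)%997=802 [pair 0] -> [802]
  Sibling for proof at L3: 199
Root: 802
Proof path (sibling hashes from leaf to root): [98, 292, 631, 199]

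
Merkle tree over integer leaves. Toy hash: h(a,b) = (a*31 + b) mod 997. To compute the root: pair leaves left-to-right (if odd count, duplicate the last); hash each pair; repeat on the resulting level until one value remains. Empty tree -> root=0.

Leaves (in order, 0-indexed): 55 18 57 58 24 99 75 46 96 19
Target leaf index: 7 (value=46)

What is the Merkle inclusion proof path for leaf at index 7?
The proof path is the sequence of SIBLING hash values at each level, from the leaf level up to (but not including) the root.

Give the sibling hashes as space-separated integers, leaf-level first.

L0 (leaves): [55, 18, 57, 58, 24, 99, 75, 46, 96, 19], target index=7
L1: h(55,18)=(55*31+18)%997=726 [pair 0] h(57,58)=(57*31+58)%997=828 [pair 1] h(24,99)=(24*31+99)%997=843 [pair 2] h(75,46)=(75*31+46)%997=377 [pair 3] h(96,19)=(96*31+19)%997=4 [pair 4] -> [726, 828, 843, 377, 4]
  Sibling for proof at L0: 75
L2: h(726,828)=(726*31+828)%997=403 [pair 0] h(843,377)=(843*31+377)%997=588 [pair 1] h(4,4)=(4*31+4)%997=128 [pair 2] -> [403, 588, 128]
  Sibling for proof at L1: 843
L3: h(403,588)=(403*31+588)%997=120 [pair 0] h(128,128)=(128*31+128)%997=108 [pair 1] -> [120, 108]
  Sibling for proof at L2: 403
L4: h(120,108)=(120*31+108)%997=837 [pair 0] -> [837]
  Sibling for proof at L3: 108
Root: 837
Proof path (sibling hashes from leaf to root): [75, 843, 403, 108]

Answer: 75 843 403 108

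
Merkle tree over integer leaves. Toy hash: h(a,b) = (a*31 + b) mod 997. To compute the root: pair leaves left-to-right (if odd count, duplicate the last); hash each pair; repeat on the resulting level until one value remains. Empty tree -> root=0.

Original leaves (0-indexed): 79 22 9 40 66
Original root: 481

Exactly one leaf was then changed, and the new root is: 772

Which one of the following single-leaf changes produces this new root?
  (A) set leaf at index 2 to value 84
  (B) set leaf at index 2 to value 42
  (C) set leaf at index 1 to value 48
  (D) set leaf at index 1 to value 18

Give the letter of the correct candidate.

Original leaves: [79, 22, 9, 40, 66]
Target new root: 772
Try each candidate change and compute the resulting root:
Candidate A: set leaf[2] = 84 -> leaves = [79, 22, 84, 40, 66]
  L0: [79, 22, 84, 40, 66]
  L1: h(79,22)=(79*31+22)%997=477 h(84,40)=(84*31+40)%997=650 h(66,66)=(66*31+66)%997=118 -> [477, 650, 118]
  L2: h(477,650)=(477*31+650)%997=482 h(118,118)=(118*31+118)%997=785 -> [482, 785]
  L3: h(482,785)=(482*31+785)%997=772 -> [772]
  root = 772 == target 772  ** MATCH **
Candidate B: set leaf[2] = 42 -> leaves = [79, 22, 42, 40, 66]
  L0: [79, 22, 42, 40, 66]
  L1: h(79,22)=(79*31+22)%997=477 h(42,40)=(42*31+40)%997=345 h(66,66)=(66*31+66)%997=118 -> [477, 345, 118]
  L2: h(477,345)=(477*31+345)%997=177 h(118,118)=(118*31+118)%997=785 -> [177, 785]
  L3: h(177,785)=(177*31+785)%997=290 -> [290]
  root = 290 != target 772
Candidate C: set leaf[1] = 48 -> leaves = [79, 48, 9, 40, 66]
  L0: [79, 48, 9, 40, 66]
  L1: h(79,48)=(79*31+48)%997=503 h(9,40)=(9*31+40)%997=319 h(66,66)=(66*31+66)%997=118 -> [503, 319, 118]
  L2: h(503,319)=(503*31+319)%997=957 h(118,118)=(118*31+118)%997=785 -> [957, 785]
  L3: h(957,785)=(957*31+785)%997=542 -> [542]
  root = 542 != target 772
Candidate D: set leaf[1] = 18 -> leaves = [79, 18, 9, 40, 66]
  L0: [79, 18, 9, 40, 66]
  L1: h(79,18)=(79*31+18)%997=473 h(9,40)=(9*31+40)%997=319 h(66,66)=(66*31+66)%997=118 -> [473, 319, 118]
  L2: h(473,319)=(473*31+319)%997=27 h(118,118)=(118*31+118)%997=785 -> [27, 785]
  L3: h(27,785)=(27*31+785)%997=625 -> [625]
  root = 625 != target 772
Candidate A produces the target root.

Answer: A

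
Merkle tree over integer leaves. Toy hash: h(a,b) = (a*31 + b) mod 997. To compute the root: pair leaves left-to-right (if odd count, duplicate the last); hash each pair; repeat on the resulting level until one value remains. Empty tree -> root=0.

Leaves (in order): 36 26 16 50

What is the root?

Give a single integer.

Answer: 56

Derivation:
L0: [36, 26, 16, 50]
L1: h(36,26)=(36*31+26)%997=145 h(16,50)=(16*31+50)%997=546 -> [145, 546]
L2: h(145,546)=(145*31+546)%997=56 -> [56]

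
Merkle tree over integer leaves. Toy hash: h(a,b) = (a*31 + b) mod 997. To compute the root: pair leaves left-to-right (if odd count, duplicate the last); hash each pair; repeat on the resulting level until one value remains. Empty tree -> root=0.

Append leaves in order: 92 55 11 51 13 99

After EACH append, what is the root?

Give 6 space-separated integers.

After append 92 (leaves=[92]):
  L0: [92]
  root=92
After append 55 (leaves=[92, 55]):
  L0: [92, 55]
  L1: h(92,55)=(92*31+55)%997=913 -> [913]
  root=913
After append 11 (leaves=[92, 55, 11]):
  L0: [92, 55, 11]
  L1: h(92,55)=(92*31+55)%997=913 h(11,11)=(11*31+11)%997=352 -> [913, 352]
  L2: h(913,352)=(913*31+352)%997=739 -> [739]
  root=739
After append 51 (leaves=[92, 55, 11, 51]):
  L0: [92, 55, 11, 51]
  L1: h(92,55)=(92*31+55)%997=913 h(11,51)=(11*31+51)%997=392 -> [913, 392]
  L2: h(913,392)=(913*31+392)%997=779 -> [779]
  root=779
After append 13 (leaves=[92, 55, 11, 51, 13]):
  L0: [92, 55, 11, 51, 13]
  L1: h(92,55)=(92*31+55)%997=913 h(11,51)=(11*31+51)%997=392 h(13,13)=(13*31+13)%997=416 -> [913, 392, 416]
  L2: h(913,392)=(913*31+392)%997=779 h(416,416)=(416*31+416)%997=351 -> [779, 351]
  L3: h(779,351)=(779*31+351)%997=572 -> [572]
  root=572
After append 99 (leaves=[92, 55, 11, 51, 13, 99]):
  L0: [92, 55, 11, 51, 13, 99]
  L1: h(92,55)=(92*31+55)%997=913 h(11,51)=(11*31+51)%997=392 h(13,99)=(13*31+99)%997=502 -> [913, 392, 502]
  L2: h(913,392)=(913*31+392)%997=779 h(502,502)=(502*31+502)%997=112 -> [779, 112]
  L3: h(779,112)=(779*31+112)%997=333 -> [333]
  root=333

Answer: 92 913 739 779 572 333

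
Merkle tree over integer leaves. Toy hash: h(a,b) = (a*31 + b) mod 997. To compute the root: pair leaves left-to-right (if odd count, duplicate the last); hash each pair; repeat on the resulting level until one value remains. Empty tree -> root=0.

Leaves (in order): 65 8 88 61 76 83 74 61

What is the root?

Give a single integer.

Answer: 868

Derivation:
L0: [65, 8, 88, 61, 76, 83, 74, 61]
L1: h(65,8)=(65*31+8)%997=29 h(88,61)=(88*31+61)%997=795 h(76,83)=(76*31+83)%997=445 h(74,61)=(74*31+61)%997=361 -> [29, 795, 445, 361]
L2: h(29,795)=(29*31+795)%997=697 h(445,361)=(445*31+361)%997=198 -> [697, 198]
L3: h(697,198)=(697*31+198)%997=868 -> [868]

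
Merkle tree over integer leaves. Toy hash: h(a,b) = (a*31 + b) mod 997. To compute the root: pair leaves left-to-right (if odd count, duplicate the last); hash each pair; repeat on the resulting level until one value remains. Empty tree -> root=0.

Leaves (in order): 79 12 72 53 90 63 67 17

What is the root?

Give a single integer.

Answer: 992

Derivation:
L0: [79, 12, 72, 53, 90, 63, 67, 17]
L1: h(79,12)=(79*31+12)%997=467 h(72,53)=(72*31+53)%997=291 h(90,63)=(90*31+63)%997=859 h(67,17)=(67*31+17)%997=100 -> [467, 291, 859, 100]
L2: h(467,291)=(467*31+291)%997=810 h(859,100)=(859*31+100)%997=807 -> [810, 807]
L3: h(810,807)=(810*31+807)%997=992 -> [992]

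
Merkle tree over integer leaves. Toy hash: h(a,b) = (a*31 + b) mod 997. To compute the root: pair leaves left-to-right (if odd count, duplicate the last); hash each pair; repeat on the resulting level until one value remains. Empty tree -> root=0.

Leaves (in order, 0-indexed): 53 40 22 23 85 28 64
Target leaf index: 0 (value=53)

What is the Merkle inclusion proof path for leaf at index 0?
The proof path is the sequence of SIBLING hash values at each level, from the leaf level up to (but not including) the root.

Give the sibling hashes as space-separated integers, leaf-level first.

Answer: 40 705 853

Derivation:
L0 (leaves): [53, 40, 22, 23, 85, 28, 64], target index=0
L1: h(53,40)=(53*31+40)%997=686 [pair 0] h(22,23)=(22*31+23)%997=705 [pair 1] h(85,28)=(85*31+28)%997=669 [pair 2] h(64,64)=(64*31+64)%997=54 [pair 3] -> [686, 705, 669, 54]
  Sibling for proof at L0: 40
L2: h(686,705)=(686*31+705)%997=37 [pair 0] h(669,54)=(669*31+54)%997=853 [pair 1] -> [37, 853]
  Sibling for proof at L1: 705
L3: h(37,853)=(37*31+853)%997=6 [pair 0] -> [6]
  Sibling for proof at L2: 853
Root: 6
Proof path (sibling hashes from leaf to root): [40, 705, 853]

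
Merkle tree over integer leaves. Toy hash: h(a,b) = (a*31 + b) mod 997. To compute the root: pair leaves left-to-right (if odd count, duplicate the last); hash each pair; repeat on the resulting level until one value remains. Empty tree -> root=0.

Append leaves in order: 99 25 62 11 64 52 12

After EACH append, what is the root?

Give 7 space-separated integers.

Answer: 99 103 192 141 117 730 75

Derivation:
After append 99 (leaves=[99]):
  L0: [99]
  root=99
After append 25 (leaves=[99, 25]):
  L0: [99, 25]
  L1: h(99,25)=(99*31+25)%997=103 -> [103]
  root=103
After append 62 (leaves=[99, 25, 62]):
  L0: [99, 25, 62]
  L1: h(99,25)=(99*31+25)%997=103 h(62,62)=(62*31+62)%997=987 -> [103, 987]
  L2: h(103,987)=(103*31+987)%997=192 -> [192]
  root=192
After append 11 (leaves=[99, 25, 62, 11]):
  L0: [99, 25, 62, 11]
  L1: h(99,25)=(99*31+25)%997=103 h(62,11)=(62*31+11)%997=936 -> [103, 936]
  L2: h(103,936)=(103*31+936)%997=141 -> [141]
  root=141
After append 64 (leaves=[99, 25, 62, 11, 64]):
  L0: [99, 25, 62, 11, 64]
  L1: h(99,25)=(99*31+25)%997=103 h(62,11)=(62*31+11)%997=936 h(64,64)=(64*31+64)%997=54 -> [103, 936, 54]
  L2: h(103,936)=(103*31+936)%997=141 h(54,54)=(54*31+54)%997=731 -> [141, 731]
  L3: h(141,731)=(141*31+731)%997=117 -> [117]
  root=117
After append 52 (leaves=[99, 25, 62, 11, 64, 52]):
  L0: [99, 25, 62, 11, 64, 52]
  L1: h(99,25)=(99*31+25)%997=103 h(62,11)=(62*31+11)%997=936 h(64,52)=(64*31+52)%997=42 -> [103, 936, 42]
  L2: h(103,936)=(103*31+936)%997=141 h(42,42)=(42*31+42)%997=347 -> [141, 347]
  L3: h(141,347)=(141*31+347)%997=730 -> [730]
  root=730
After append 12 (leaves=[99, 25, 62, 11, 64, 52, 12]):
  L0: [99, 25, 62, 11, 64, 52, 12]
  L1: h(99,25)=(99*31+25)%997=103 h(62,11)=(62*31+11)%997=936 h(64,52)=(64*31+52)%997=42 h(12,12)=(12*31+12)%997=384 -> [103, 936, 42, 384]
  L2: h(103,936)=(103*31+936)%997=141 h(42,384)=(42*31+384)%997=689 -> [141, 689]
  L3: h(141,689)=(141*31+689)%997=75 -> [75]
  root=75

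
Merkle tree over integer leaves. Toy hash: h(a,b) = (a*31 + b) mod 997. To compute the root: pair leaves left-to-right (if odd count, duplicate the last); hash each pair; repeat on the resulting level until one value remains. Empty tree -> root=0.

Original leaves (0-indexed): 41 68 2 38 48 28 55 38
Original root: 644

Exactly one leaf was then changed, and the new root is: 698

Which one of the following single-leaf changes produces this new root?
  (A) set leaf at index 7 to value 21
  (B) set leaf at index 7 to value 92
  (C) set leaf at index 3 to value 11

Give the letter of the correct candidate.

Answer: B

Derivation:
Original leaves: [41, 68, 2, 38, 48, 28, 55, 38]
Target new root: 698
Try each candidate change and compute the resulting root:
Candidate A: set leaf[7] = 21 -> leaves = [41, 68, 2, 38, 48, 28, 55, 21]
  L0: [41, 68, 2, 38, 48, 28, 55, 21]
  L1: h(41,68)=(41*31+68)%997=342 h(2,38)=(2*31+38)%997=100 h(48,28)=(48*31+28)%997=519 h(55,21)=(55*31+21)%997=729 -> [342, 100, 519, 729]
  L2: h(342,100)=(342*31+100)%997=732 h(519,729)=(519*31+729)%997=866 -> [732, 866]
  L3: h(732,866)=(732*31+866)%997=627 -> [627]
  root = 627 != target 698
Candidate B: set leaf[7] = 92 -> leaves = [41, 68, 2, 38, 48, 28, 55, 92]
  L0: [41, 68, 2, 38, 48, 28, 55, 92]
  L1: h(41,68)=(41*31+68)%997=342 h(2,38)=(2*31+38)%997=100 h(48,28)=(48*31+28)%997=519 h(55,92)=(55*31+92)%997=800 -> [342, 100, 519, 800]
  L2: h(342,100)=(342*31+100)%997=732 h(519,800)=(519*31+800)%997=937 -> [732, 937]
  L3: h(732,937)=(732*31+937)%997=698 -> [698]
  root = 698 == target 698  ** MATCH **
Candidate C: set leaf[3] = 11 -> leaves = [41, 68, 2, 11, 48, 28, 55, 38]
  L0: [41, 68, 2, 11, 48, 28, 55, 38]
  L1: h(41,68)=(41*31+68)%997=342 h(2,11)=(2*31+11)%997=73 h(48,28)=(48*31+28)%997=519 h(55,38)=(55*31+38)%997=746 -> [342, 73, 519, 746]
  L2: h(342,73)=(342*31+73)%997=705 h(519,746)=(519*31+746)%997=883 -> [705, 883]
  L3: h(705,883)=(705*31+883)%997=804 -> [804]
  root = 804 != target 698
Candidate B produces the target root.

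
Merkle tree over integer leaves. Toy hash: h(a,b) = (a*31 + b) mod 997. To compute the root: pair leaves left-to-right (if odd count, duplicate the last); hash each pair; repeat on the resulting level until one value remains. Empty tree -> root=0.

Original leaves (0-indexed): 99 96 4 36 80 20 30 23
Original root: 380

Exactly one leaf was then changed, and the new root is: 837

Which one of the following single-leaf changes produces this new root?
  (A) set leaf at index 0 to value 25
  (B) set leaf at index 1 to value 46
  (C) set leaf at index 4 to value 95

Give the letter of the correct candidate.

Answer: C

Derivation:
Original leaves: [99, 96, 4, 36, 80, 20, 30, 23]
Target new root: 837
Try each candidate change and compute the resulting root:
Candidate A: set leaf[0] = 25 -> leaves = [25, 96, 4, 36, 80, 20, 30, 23]
  L0: [25, 96, 4, 36, 80, 20, 30, 23]
  L1: h(25,96)=(25*31+96)%997=871 h(4,36)=(4*31+36)%997=160 h(80,20)=(80*31+20)%997=506 h(30,23)=(30*31+23)%997=953 -> [871, 160, 506, 953]
  L2: h(871,160)=(871*31+160)%997=242 h(506,953)=(506*31+953)%997=687 -> [242, 687]
  L3: h(242,687)=(242*31+687)%997=213 -> [213]
  root = 213 != target 837
Candidate B: set leaf[1] = 46 -> leaves = [99, 46, 4, 36, 80, 20, 30, 23]
  L0: [99, 46, 4, 36, 80, 20, 30, 23]
  L1: h(99,46)=(99*31+46)%997=124 h(4,36)=(4*31+36)%997=160 h(80,20)=(80*31+20)%997=506 h(30,23)=(30*31+23)%997=953 -> [124, 160, 506, 953]
  L2: h(124,160)=(124*31+160)%997=16 h(506,953)=(506*31+953)%997=687 -> [16, 687]
  L3: h(16,687)=(16*31+687)%997=186 -> [186]
  root = 186 != target 837
Candidate C: set leaf[4] = 95 -> leaves = [99, 96, 4, 36, 95, 20, 30, 23]
  L0: [99, 96, 4, 36, 95, 20, 30, 23]
  L1: h(99,96)=(99*31+96)%997=174 h(4,36)=(4*31+36)%997=160 h(95,20)=(95*31+20)%997=971 h(30,23)=(30*31+23)%997=953 -> [174, 160, 971, 953]
  L2: h(174,160)=(174*31+160)%997=569 h(971,953)=(971*31+953)%997=147 -> [569, 147]
  L3: h(569,147)=(569*31+147)%997=837 -> [837]
  root = 837 == target 837  ** MATCH **
Candidate C produces the target root.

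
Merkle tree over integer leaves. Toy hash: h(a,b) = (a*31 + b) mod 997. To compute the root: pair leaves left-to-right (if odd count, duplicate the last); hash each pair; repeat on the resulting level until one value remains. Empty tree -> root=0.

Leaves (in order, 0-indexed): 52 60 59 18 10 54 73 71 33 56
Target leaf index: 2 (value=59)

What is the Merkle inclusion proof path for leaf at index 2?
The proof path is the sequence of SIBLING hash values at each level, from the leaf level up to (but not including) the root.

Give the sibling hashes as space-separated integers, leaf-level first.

Answer: 18 675 657 220

Derivation:
L0 (leaves): [52, 60, 59, 18, 10, 54, 73, 71, 33, 56], target index=2
L1: h(52,60)=(52*31+60)%997=675 [pair 0] h(59,18)=(59*31+18)%997=850 [pair 1] h(10,54)=(10*31+54)%997=364 [pair 2] h(73,71)=(73*31+71)%997=340 [pair 3] h(33,56)=(33*31+56)%997=82 [pair 4] -> [675, 850, 364, 340, 82]
  Sibling for proof at L0: 18
L2: h(675,850)=(675*31+850)%997=838 [pair 0] h(364,340)=(364*31+340)%997=657 [pair 1] h(82,82)=(82*31+82)%997=630 [pair 2] -> [838, 657, 630]
  Sibling for proof at L1: 675
L3: h(838,657)=(838*31+657)%997=713 [pair 0] h(630,630)=(630*31+630)%997=220 [pair 1] -> [713, 220]
  Sibling for proof at L2: 657
L4: h(713,220)=(713*31+220)%997=389 [pair 0] -> [389]
  Sibling for proof at L3: 220
Root: 389
Proof path (sibling hashes from leaf to root): [18, 675, 657, 220]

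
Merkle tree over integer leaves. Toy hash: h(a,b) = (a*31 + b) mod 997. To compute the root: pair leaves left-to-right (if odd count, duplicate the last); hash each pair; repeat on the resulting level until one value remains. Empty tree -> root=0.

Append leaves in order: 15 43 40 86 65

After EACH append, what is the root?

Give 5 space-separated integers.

Answer: 15 508 79 125 645

Derivation:
After append 15 (leaves=[15]):
  L0: [15]
  root=15
After append 43 (leaves=[15, 43]):
  L0: [15, 43]
  L1: h(15,43)=(15*31+43)%997=508 -> [508]
  root=508
After append 40 (leaves=[15, 43, 40]):
  L0: [15, 43, 40]
  L1: h(15,43)=(15*31+43)%997=508 h(40,40)=(40*31+40)%997=283 -> [508, 283]
  L2: h(508,283)=(508*31+283)%997=79 -> [79]
  root=79
After append 86 (leaves=[15, 43, 40, 86]):
  L0: [15, 43, 40, 86]
  L1: h(15,43)=(15*31+43)%997=508 h(40,86)=(40*31+86)%997=329 -> [508, 329]
  L2: h(508,329)=(508*31+329)%997=125 -> [125]
  root=125
After append 65 (leaves=[15, 43, 40, 86, 65]):
  L0: [15, 43, 40, 86, 65]
  L1: h(15,43)=(15*31+43)%997=508 h(40,86)=(40*31+86)%997=329 h(65,65)=(65*31+65)%997=86 -> [508, 329, 86]
  L2: h(508,329)=(508*31+329)%997=125 h(86,86)=(86*31+86)%997=758 -> [125, 758]
  L3: h(125,758)=(125*31+758)%997=645 -> [645]
  root=645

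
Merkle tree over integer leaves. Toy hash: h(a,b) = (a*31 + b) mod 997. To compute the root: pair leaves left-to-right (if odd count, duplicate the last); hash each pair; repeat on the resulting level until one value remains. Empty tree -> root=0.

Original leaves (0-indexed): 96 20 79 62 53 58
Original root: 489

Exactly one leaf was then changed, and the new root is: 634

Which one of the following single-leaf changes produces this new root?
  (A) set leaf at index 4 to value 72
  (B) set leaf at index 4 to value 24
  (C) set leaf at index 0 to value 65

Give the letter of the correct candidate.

Original leaves: [96, 20, 79, 62, 53, 58]
Target new root: 634
Try each candidate change and compute the resulting root:
Candidate A: set leaf[4] = 72 -> leaves = [96, 20, 79, 62, 72, 58]
  L0: [96, 20, 79, 62, 72, 58]
  L1: h(96,20)=(96*31+20)%997=5 h(79,62)=(79*31+62)%997=517 h(72,58)=(72*31+58)%997=296 -> [5, 517, 296]
  L2: h(5,517)=(5*31+517)%997=672 h(296,296)=(296*31+296)%997=499 -> [672, 499]
  L3: h(672,499)=(672*31+499)%997=394 -> [394]
  root = 394 != target 634
Candidate B: set leaf[4] = 24 -> leaves = [96, 20, 79, 62, 24, 58]
  L0: [96, 20, 79, 62, 24, 58]
  L1: h(96,20)=(96*31+20)%997=5 h(79,62)=(79*31+62)%997=517 h(24,58)=(24*31+58)%997=802 -> [5, 517, 802]
  L2: h(5,517)=(5*31+517)%997=672 h(802,802)=(802*31+802)%997=739 -> [672, 739]
  L3: h(672,739)=(672*31+739)%997=634 -> [634]
  root = 634 == target 634  ** MATCH **
Candidate C: set leaf[0] = 65 -> leaves = [65, 20, 79, 62, 53, 58]
  L0: [65, 20, 79, 62, 53, 58]
  L1: h(65,20)=(65*31+20)%997=41 h(79,62)=(79*31+62)%997=517 h(53,58)=(53*31+58)%997=704 -> [41, 517, 704]
  L2: h(41,517)=(41*31+517)%997=791 h(704,704)=(704*31+704)%997=594 -> [791, 594]
  L3: h(791,594)=(791*31+594)%997=190 -> [190]
  root = 190 != target 634
Candidate B produces the target root.

Answer: B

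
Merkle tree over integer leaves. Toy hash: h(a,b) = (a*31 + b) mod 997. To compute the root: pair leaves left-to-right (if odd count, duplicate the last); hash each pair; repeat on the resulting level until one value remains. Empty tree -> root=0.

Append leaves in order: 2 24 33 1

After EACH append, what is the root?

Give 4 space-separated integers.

After append 2 (leaves=[2]):
  L0: [2]
  root=2
After append 24 (leaves=[2, 24]):
  L0: [2, 24]
  L1: h(2,24)=(2*31+24)%997=86 -> [86]
  root=86
After append 33 (leaves=[2, 24, 33]):
  L0: [2, 24, 33]
  L1: h(2,24)=(2*31+24)%997=86 h(33,33)=(33*31+33)%997=59 -> [86, 59]
  L2: h(86,59)=(86*31+59)%997=731 -> [731]
  root=731
After append 1 (leaves=[2, 24, 33, 1]):
  L0: [2, 24, 33, 1]
  L1: h(2,24)=(2*31+24)%997=86 h(33,1)=(33*31+1)%997=27 -> [86, 27]
  L2: h(86,27)=(86*31+27)%997=699 -> [699]
  root=699

Answer: 2 86 731 699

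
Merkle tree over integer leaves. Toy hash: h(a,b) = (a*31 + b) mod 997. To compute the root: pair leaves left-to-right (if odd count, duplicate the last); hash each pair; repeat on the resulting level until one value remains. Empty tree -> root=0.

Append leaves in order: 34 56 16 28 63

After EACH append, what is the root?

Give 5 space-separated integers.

After append 34 (leaves=[34]):
  L0: [34]
  root=34
After append 56 (leaves=[34, 56]):
  L0: [34, 56]
  L1: h(34,56)=(34*31+56)%997=113 -> [113]
  root=113
After append 16 (leaves=[34, 56, 16]):
  L0: [34, 56, 16]
  L1: h(34,56)=(34*31+56)%997=113 h(16,16)=(16*31+16)%997=512 -> [113, 512]
  L2: h(113,512)=(113*31+512)%997=27 -> [27]
  root=27
After append 28 (leaves=[34, 56, 16, 28]):
  L0: [34, 56, 16, 28]
  L1: h(34,56)=(34*31+56)%997=113 h(16,28)=(16*31+28)%997=524 -> [113, 524]
  L2: h(113,524)=(113*31+524)%997=39 -> [39]
  root=39
After append 63 (leaves=[34, 56, 16, 28, 63]):
  L0: [34, 56, 16, 28, 63]
  L1: h(34,56)=(34*31+56)%997=113 h(16,28)=(16*31+28)%997=524 h(63,63)=(63*31+63)%997=22 -> [113, 524, 22]
  L2: h(113,524)=(113*31+524)%997=39 h(22,22)=(22*31+22)%997=704 -> [39, 704]
  L3: h(39,704)=(39*31+704)%997=916 -> [916]
  root=916

Answer: 34 113 27 39 916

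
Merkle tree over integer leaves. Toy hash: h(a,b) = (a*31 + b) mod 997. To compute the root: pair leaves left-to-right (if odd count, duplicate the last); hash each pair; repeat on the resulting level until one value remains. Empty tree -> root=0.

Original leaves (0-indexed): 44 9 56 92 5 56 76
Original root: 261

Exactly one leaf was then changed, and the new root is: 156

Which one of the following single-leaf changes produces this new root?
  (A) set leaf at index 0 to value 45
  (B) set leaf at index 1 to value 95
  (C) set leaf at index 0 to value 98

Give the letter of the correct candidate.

Original leaves: [44, 9, 56, 92, 5, 56, 76]
Target new root: 156
Try each candidate change and compute the resulting root:
Candidate A: set leaf[0] = 45 -> leaves = [45, 9, 56, 92, 5, 56, 76]
  L0: [45, 9, 56, 92, 5, 56, 76]
  L1: h(45,9)=(45*31+9)%997=407 h(56,92)=(56*31+92)%997=831 h(5,56)=(5*31+56)%997=211 h(76,76)=(76*31+76)%997=438 -> [407, 831, 211, 438]
  L2: h(407,831)=(407*31+831)%997=487 h(211,438)=(211*31+438)%997=0 -> [487, 0]
  L3: h(487,0)=(487*31+0)%997=142 -> [142]
  root = 142 != target 156
Candidate B: set leaf[1] = 95 -> leaves = [44, 95, 56, 92, 5, 56, 76]
  L0: [44, 95, 56, 92, 5, 56, 76]
  L1: h(44,95)=(44*31+95)%997=462 h(56,92)=(56*31+92)%997=831 h(5,56)=(5*31+56)%997=211 h(76,76)=(76*31+76)%997=438 -> [462, 831, 211, 438]
  L2: h(462,831)=(462*31+831)%997=198 h(211,438)=(211*31+438)%997=0 -> [198, 0]
  L3: h(198,0)=(198*31+0)%997=156 -> [156]
  root = 156 == target 156  ** MATCH **
Candidate C: set leaf[0] = 98 -> leaves = [98, 9, 56, 92, 5, 56, 76]
  L0: [98, 9, 56, 92, 5, 56, 76]
  L1: h(98,9)=(98*31+9)%997=56 h(56,92)=(56*31+92)%997=831 h(5,56)=(5*31+56)%997=211 h(76,76)=(76*31+76)%997=438 -> [56, 831, 211, 438]
  L2: h(56,831)=(56*31+831)%997=573 h(211,438)=(211*31+438)%997=0 -> [573, 0]
  L3: h(573,0)=(573*31+0)%997=814 -> [814]
  root = 814 != target 156
Candidate B produces the target root.

Answer: B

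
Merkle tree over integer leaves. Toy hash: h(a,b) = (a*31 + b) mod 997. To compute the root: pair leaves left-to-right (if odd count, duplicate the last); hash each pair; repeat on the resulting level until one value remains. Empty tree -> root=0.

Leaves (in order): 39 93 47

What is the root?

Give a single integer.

Answer: 989

Derivation:
L0: [39, 93, 47]
L1: h(39,93)=(39*31+93)%997=305 h(47,47)=(47*31+47)%997=507 -> [305, 507]
L2: h(305,507)=(305*31+507)%997=989 -> [989]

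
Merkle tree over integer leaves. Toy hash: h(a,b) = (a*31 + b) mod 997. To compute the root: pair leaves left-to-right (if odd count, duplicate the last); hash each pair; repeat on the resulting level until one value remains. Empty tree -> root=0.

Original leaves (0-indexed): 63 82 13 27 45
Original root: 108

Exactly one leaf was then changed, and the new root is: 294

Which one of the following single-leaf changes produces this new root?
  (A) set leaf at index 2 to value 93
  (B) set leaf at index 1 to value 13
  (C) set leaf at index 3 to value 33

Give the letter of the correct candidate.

Answer: C

Derivation:
Original leaves: [63, 82, 13, 27, 45]
Target new root: 294
Try each candidate change and compute the resulting root:
Candidate A: set leaf[2] = 93 -> leaves = [63, 82, 93, 27, 45]
  L0: [63, 82, 93, 27, 45]
  L1: h(63,82)=(63*31+82)%997=41 h(93,27)=(93*31+27)%997=916 h(45,45)=(45*31+45)%997=443 -> [41, 916, 443]
  L2: h(41,916)=(41*31+916)%997=193 h(443,443)=(443*31+443)%997=218 -> [193, 218]
  L3: h(193,218)=(193*31+218)%997=219 -> [219]
  root = 219 != target 294
Candidate B: set leaf[1] = 13 -> leaves = [63, 13, 13, 27, 45]
  L0: [63, 13, 13, 27, 45]
  L1: h(63,13)=(63*31+13)%997=969 h(13,27)=(13*31+27)%997=430 h(45,45)=(45*31+45)%997=443 -> [969, 430, 443]
  L2: h(969,430)=(969*31+430)%997=559 h(443,443)=(443*31+443)%997=218 -> [559, 218]
  L3: h(559,218)=(559*31+218)%997=598 -> [598]
  root = 598 != target 294
Candidate C: set leaf[3] = 33 -> leaves = [63, 82, 13, 33, 45]
  L0: [63, 82, 13, 33, 45]
  L1: h(63,82)=(63*31+82)%997=41 h(13,33)=(13*31+33)%997=436 h(45,45)=(45*31+45)%997=443 -> [41, 436, 443]
  L2: h(41,436)=(41*31+436)%997=710 h(443,443)=(443*31+443)%997=218 -> [710, 218]
  L3: h(710,218)=(710*31+218)%997=294 -> [294]
  root = 294 == target 294  ** MATCH **
Candidate C produces the target root.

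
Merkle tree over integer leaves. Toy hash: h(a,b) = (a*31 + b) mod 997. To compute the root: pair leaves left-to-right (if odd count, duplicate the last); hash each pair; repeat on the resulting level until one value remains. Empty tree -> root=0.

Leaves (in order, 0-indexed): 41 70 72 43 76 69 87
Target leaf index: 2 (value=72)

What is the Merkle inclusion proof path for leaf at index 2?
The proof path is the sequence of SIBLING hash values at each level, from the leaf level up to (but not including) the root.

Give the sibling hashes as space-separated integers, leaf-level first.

Answer: 43 344 193

Derivation:
L0 (leaves): [41, 70, 72, 43, 76, 69, 87], target index=2
L1: h(41,70)=(41*31+70)%997=344 [pair 0] h(72,43)=(72*31+43)%997=281 [pair 1] h(76,69)=(76*31+69)%997=431 [pair 2] h(87,87)=(87*31+87)%997=790 [pair 3] -> [344, 281, 431, 790]
  Sibling for proof at L0: 43
L2: h(344,281)=(344*31+281)%997=975 [pair 0] h(431,790)=(431*31+790)%997=193 [pair 1] -> [975, 193]
  Sibling for proof at L1: 344
L3: h(975,193)=(975*31+193)%997=508 [pair 0] -> [508]
  Sibling for proof at L2: 193
Root: 508
Proof path (sibling hashes from leaf to root): [43, 344, 193]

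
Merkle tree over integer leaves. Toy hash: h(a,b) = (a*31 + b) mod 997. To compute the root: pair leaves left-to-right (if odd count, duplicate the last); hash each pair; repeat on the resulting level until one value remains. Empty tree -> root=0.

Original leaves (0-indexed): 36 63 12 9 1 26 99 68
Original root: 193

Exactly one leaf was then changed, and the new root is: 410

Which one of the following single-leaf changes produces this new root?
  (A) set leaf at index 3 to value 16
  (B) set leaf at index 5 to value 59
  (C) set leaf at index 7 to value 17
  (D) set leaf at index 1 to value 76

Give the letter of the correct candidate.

Original leaves: [36, 63, 12, 9, 1, 26, 99, 68]
Target new root: 410
Try each candidate change and compute the resulting root:
Candidate A: set leaf[3] = 16 -> leaves = [36, 63, 12, 16, 1, 26, 99, 68]
  L0: [36, 63, 12, 16, 1, 26, 99, 68]
  L1: h(36,63)=(36*31+63)%997=182 h(12,16)=(12*31+16)%997=388 h(1,26)=(1*31+26)%997=57 h(99,68)=(99*31+68)%997=146 -> [182, 388, 57, 146]
  L2: h(182,388)=(182*31+388)%997=48 h(57,146)=(57*31+146)%997=916 -> [48, 916]
  L3: h(48,916)=(48*31+916)%997=410 -> [410]
  root = 410 == target 410  ** MATCH **
Candidate B: set leaf[5] = 59 -> leaves = [36, 63, 12, 9, 1, 59, 99, 68]
  L0: [36, 63, 12, 9, 1, 59, 99, 68]
  L1: h(36,63)=(36*31+63)%997=182 h(12,9)=(12*31+9)%997=381 h(1,59)=(1*31+59)%997=90 h(99,68)=(99*31+68)%997=146 -> [182, 381, 90, 146]
  L2: h(182,381)=(182*31+381)%997=41 h(90,146)=(90*31+146)%997=942 -> [41, 942]
  L3: h(41,942)=(41*31+942)%997=219 -> [219]
  root = 219 != target 410
Candidate C: set leaf[7] = 17 -> leaves = [36, 63, 12, 9, 1, 26, 99, 17]
  L0: [36, 63, 12, 9, 1, 26, 99, 17]
  L1: h(36,63)=(36*31+63)%997=182 h(12,9)=(12*31+9)%997=381 h(1,26)=(1*31+26)%997=57 h(99,17)=(99*31+17)%997=95 -> [182, 381, 57, 95]
  L2: h(182,381)=(182*31+381)%997=41 h(57,95)=(57*31+95)%997=865 -> [41, 865]
  L3: h(41,865)=(41*31+865)%997=142 -> [142]
  root = 142 != target 410
Candidate D: set leaf[1] = 76 -> leaves = [36, 76, 12, 9, 1, 26, 99, 68]
  L0: [36, 76, 12, 9, 1, 26, 99, 68]
  L1: h(36,76)=(36*31+76)%997=195 h(12,9)=(12*31+9)%997=381 h(1,26)=(1*31+26)%997=57 h(99,68)=(99*31+68)%997=146 -> [195, 381, 57, 146]
  L2: h(195,381)=(195*31+381)%997=444 h(57,146)=(57*31+146)%997=916 -> [444, 916]
  L3: h(444,916)=(444*31+916)%997=722 -> [722]
  root = 722 != target 410
Candidate A produces the target root.

Answer: A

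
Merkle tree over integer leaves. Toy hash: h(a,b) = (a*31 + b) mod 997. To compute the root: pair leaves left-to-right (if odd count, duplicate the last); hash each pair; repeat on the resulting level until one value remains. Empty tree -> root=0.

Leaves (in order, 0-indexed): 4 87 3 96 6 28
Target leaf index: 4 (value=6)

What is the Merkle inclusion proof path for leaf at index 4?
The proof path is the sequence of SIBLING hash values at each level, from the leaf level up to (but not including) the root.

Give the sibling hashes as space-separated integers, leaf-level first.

Answer: 28 214 748

Derivation:
L0 (leaves): [4, 87, 3, 96, 6, 28], target index=4
L1: h(4,87)=(4*31+87)%997=211 [pair 0] h(3,96)=(3*31+96)%997=189 [pair 1] h(6,28)=(6*31+28)%997=214 [pair 2] -> [211, 189, 214]
  Sibling for proof at L0: 28
L2: h(211,189)=(211*31+189)%997=748 [pair 0] h(214,214)=(214*31+214)%997=866 [pair 1] -> [748, 866]
  Sibling for proof at L1: 214
L3: h(748,866)=(748*31+866)%997=126 [pair 0] -> [126]
  Sibling for proof at L2: 748
Root: 126
Proof path (sibling hashes from leaf to root): [28, 214, 748]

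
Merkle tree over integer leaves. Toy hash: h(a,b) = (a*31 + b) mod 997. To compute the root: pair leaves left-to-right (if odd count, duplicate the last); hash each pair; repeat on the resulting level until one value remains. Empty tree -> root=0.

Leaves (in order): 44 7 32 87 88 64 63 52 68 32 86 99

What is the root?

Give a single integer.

Answer: 938

Derivation:
L0: [44, 7, 32, 87, 88, 64, 63, 52, 68, 32, 86, 99]
L1: h(44,7)=(44*31+7)%997=374 h(32,87)=(32*31+87)%997=82 h(88,64)=(88*31+64)%997=798 h(63,52)=(63*31+52)%997=11 h(68,32)=(68*31+32)%997=146 h(86,99)=(86*31+99)%997=771 -> [374, 82, 798, 11, 146, 771]
L2: h(374,82)=(374*31+82)%997=709 h(798,11)=(798*31+11)%997=821 h(146,771)=(146*31+771)%997=312 -> [709, 821, 312]
L3: h(709,821)=(709*31+821)%997=866 h(312,312)=(312*31+312)%997=14 -> [866, 14]
L4: h(866,14)=(866*31+14)%997=938 -> [938]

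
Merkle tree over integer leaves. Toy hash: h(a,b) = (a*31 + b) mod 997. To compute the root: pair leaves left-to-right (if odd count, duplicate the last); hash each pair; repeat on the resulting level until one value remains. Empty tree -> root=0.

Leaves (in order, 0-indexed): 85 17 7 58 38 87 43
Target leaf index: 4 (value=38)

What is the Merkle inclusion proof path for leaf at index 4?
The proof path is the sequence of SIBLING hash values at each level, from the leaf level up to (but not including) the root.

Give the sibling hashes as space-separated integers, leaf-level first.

L0 (leaves): [85, 17, 7, 58, 38, 87, 43], target index=4
L1: h(85,17)=(85*31+17)%997=658 [pair 0] h(7,58)=(7*31+58)%997=275 [pair 1] h(38,87)=(38*31+87)%997=268 [pair 2] h(43,43)=(43*31+43)%997=379 [pair 3] -> [658, 275, 268, 379]
  Sibling for proof at L0: 87
L2: h(658,275)=(658*31+275)%997=733 [pair 0] h(268,379)=(268*31+379)%997=711 [pair 1] -> [733, 711]
  Sibling for proof at L1: 379
L3: h(733,711)=(733*31+711)%997=503 [pair 0] -> [503]
  Sibling for proof at L2: 733
Root: 503
Proof path (sibling hashes from leaf to root): [87, 379, 733]

Answer: 87 379 733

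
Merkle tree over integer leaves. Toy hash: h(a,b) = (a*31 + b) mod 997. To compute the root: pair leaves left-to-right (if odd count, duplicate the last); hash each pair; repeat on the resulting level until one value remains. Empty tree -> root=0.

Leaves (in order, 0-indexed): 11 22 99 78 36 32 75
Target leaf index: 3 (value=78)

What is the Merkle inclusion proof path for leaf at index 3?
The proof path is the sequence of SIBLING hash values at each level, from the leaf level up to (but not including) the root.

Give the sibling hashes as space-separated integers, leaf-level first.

L0 (leaves): [11, 22, 99, 78, 36, 32, 75], target index=3
L1: h(11,22)=(11*31+22)%997=363 [pair 0] h(99,78)=(99*31+78)%997=156 [pair 1] h(36,32)=(36*31+32)%997=151 [pair 2] h(75,75)=(75*31+75)%997=406 [pair 3] -> [363, 156, 151, 406]
  Sibling for proof at L0: 99
L2: h(363,156)=(363*31+156)%997=442 [pair 0] h(151,406)=(151*31+406)%997=102 [pair 1] -> [442, 102]
  Sibling for proof at L1: 363
L3: h(442,102)=(442*31+102)%997=843 [pair 0] -> [843]
  Sibling for proof at L2: 102
Root: 843
Proof path (sibling hashes from leaf to root): [99, 363, 102]

Answer: 99 363 102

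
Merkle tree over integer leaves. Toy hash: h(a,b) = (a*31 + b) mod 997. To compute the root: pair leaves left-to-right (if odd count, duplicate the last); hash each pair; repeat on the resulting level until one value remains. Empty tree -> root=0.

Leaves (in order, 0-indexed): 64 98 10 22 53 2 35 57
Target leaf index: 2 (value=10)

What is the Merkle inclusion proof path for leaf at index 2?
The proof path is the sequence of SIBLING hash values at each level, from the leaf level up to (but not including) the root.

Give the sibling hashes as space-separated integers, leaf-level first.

Answer: 22 88 293

Derivation:
L0 (leaves): [64, 98, 10, 22, 53, 2, 35, 57], target index=2
L1: h(64,98)=(64*31+98)%997=88 [pair 0] h(10,22)=(10*31+22)%997=332 [pair 1] h(53,2)=(53*31+2)%997=648 [pair 2] h(35,57)=(35*31+57)%997=145 [pair 3] -> [88, 332, 648, 145]
  Sibling for proof at L0: 22
L2: h(88,332)=(88*31+332)%997=69 [pair 0] h(648,145)=(648*31+145)%997=293 [pair 1] -> [69, 293]
  Sibling for proof at L1: 88
L3: h(69,293)=(69*31+293)%997=438 [pair 0] -> [438]
  Sibling for proof at L2: 293
Root: 438
Proof path (sibling hashes from leaf to root): [22, 88, 293]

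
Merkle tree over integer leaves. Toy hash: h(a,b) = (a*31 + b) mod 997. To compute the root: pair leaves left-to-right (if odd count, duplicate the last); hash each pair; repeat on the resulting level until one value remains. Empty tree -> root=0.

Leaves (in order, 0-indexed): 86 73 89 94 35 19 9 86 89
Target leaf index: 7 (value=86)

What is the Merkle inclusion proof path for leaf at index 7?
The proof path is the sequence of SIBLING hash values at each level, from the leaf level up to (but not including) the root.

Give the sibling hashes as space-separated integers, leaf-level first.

L0 (leaves): [86, 73, 89, 94, 35, 19, 9, 86, 89], target index=7
L1: h(86,73)=(86*31+73)%997=745 [pair 0] h(89,94)=(89*31+94)%997=859 [pair 1] h(35,19)=(35*31+19)%997=107 [pair 2] h(9,86)=(9*31+86)%997=365 [pair 3] h(89,89)=(89*31+89)%997=854 [pair 4] -> [745, 859, 107, 365, 854]
  Sibling for proof at L0: 9
L2: h(745,859)=(745*31+859)%997=26 [pair 0] h(107,365)=(107*31+365)%997=691 [pair 1] h(854,854)=(854*31+854)%997=409 [pair 2] -> [26, 691, 409]
  Sibling for proof at L1: 107
L3: h(26,691)=(26*31+691)%997=500 [pair 0] h(409,409)=(409*31+409)%997=127 [pair 1] -> [500, 127]
  Sibling for proof at L2: 26
L4: h(500,127)=(500*31+127)%997=672 [pair 0] -> [672]
  Sibling for proof at L3: 127
Root: 672
Proof path (sibling hashes from leaf to root): [9, 107, 26, 127]

Answer: 9 107 26 127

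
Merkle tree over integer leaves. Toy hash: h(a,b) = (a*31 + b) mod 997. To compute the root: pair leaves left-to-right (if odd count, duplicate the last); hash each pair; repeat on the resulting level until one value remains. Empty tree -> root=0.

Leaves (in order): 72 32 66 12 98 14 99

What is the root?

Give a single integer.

Answer: 314

Derivation:
L0: [72, 32, 66, 12, 98, 14, 99]
L1: h(72,32)=(72*31+32)%997=270 h(66,12)=(66*31+12)%997=64 h(98,14)=(98*31+14)%997=61 h(99,99)=(99*31+99)%997=177 -> [270, 64, 61, 177]
L2: h(270,64)=(270*31+64)%997=458 h(61,177)=(61*31+177)%997=74 -> [458, 74]
L3: h(458,74)=(458*31+74)%997=314 -> [314]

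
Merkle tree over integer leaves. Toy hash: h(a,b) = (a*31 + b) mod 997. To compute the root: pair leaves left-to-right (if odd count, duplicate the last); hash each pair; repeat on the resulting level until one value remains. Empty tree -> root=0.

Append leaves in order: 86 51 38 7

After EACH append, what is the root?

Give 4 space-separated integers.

Answer: 86 723 698 667

Derivation:
After append 86 (leaves=[86]):
  L0: [86]
  root=86
After append 51 (leaves=[86, 51]):
  L0: [86, 51]
  L1: h(86,51)=(86*31+51)%997=723 -> [723]
  root=723
After append 38 (leaves=[86, 51, 38]):
  L0: [86, 51, 38]
  L1: h(86,51)=(86*31+51)%997=723 h(38,38)=(38*31+38)%997=219 -> [723, 219]
  L2: h(723,219)=(723*31+219)%997=698 -> [698]
  root=698
After append 7 (leaves=[86, 51, 38, 7]):
  L0: [86, 51, 38, 7]
  L1: h(86,51)=(86*31+51)%997=723 h(38,7)=(38*31+7)%997=188 -> [723, 188]
  L2: h(723,188)=(723*31+188)%997=667 -> [667]
  root=667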